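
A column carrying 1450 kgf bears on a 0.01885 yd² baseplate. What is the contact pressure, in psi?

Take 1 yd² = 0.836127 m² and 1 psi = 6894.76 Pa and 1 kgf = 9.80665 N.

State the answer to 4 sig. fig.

1450 kgf × 9.80665 → 14219.6 N
0.01885 yd² × 0.836127 → 0.015761 m²
P = F / A = 14219.6 N / 0.015761 m² = 902202 Pa
902202 Pa ÷ (6894.76 Pa/psi) = 130.853 psi

130.9 psi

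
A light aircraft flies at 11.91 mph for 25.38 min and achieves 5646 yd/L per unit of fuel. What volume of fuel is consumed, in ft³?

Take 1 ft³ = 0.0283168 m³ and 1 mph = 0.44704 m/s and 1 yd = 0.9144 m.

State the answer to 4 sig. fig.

0.05546 ft³

11.91 mph → 5.32425 m/s
25.38 min → 1522.8 s
d = v × t = 5.32425 × 1522.8 = 8107.77 m
5646 yd/L → 5.1627×10⁶ m/m³
V = d / (distance per unit fuel) = 8107.77 / 5.1627×10⁶ = 0.00157045 m³
In ft³: 0.00157045 / 0.0283168 = 0.05546 ft³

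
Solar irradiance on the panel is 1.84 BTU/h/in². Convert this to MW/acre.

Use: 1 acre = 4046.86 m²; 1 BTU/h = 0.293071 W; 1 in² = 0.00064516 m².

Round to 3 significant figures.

1.84 BTU/h/in² × 0.293071 W/BTU/h ÷ 0.00064516 m²/in² = 835.84 W/m²
835.84 W/m² ÷ 1000000 W/MW × 4046.86 m²/acre = 3.38253 MW/acre

3.38 MW/acre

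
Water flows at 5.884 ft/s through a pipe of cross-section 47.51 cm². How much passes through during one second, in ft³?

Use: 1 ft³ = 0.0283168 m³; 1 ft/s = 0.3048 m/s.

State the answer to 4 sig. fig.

0.3009 ft³

5.884 ft/s × 0.3048 = 1.79344 m/s
47.51 cm² × 0.0001 = 0.004751 m²
V = v × A × t = 1.79344 m/s × 0.004751 m² × 1 s = 0.00852063 m³
0.00852063 m³ ÷ (0.0283168 m³/ft³) = 0.300904 ft³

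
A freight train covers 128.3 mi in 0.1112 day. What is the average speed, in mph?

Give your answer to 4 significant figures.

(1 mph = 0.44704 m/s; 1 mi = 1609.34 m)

128.3 mi × 1609.34 = 206478 m
0.1112 day × 86400 = 9607.68 s
v = d / t = 206478 m / 9607.68 s = 21.4909 m/s
21.4909 m/s ÷ (0.44704 m/s/mph) = 48.0738 mph

48.07 mph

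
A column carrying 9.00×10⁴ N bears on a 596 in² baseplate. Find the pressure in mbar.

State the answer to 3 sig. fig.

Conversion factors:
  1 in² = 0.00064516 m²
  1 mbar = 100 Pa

596 in² × 0.00064516 = 0.384515 m²
P = F / A = 90000 N / 0.384515 m² = 234061 Pa
234061 Pa ÷ (100 Pa/mbar) = 2340.61 mbar

2340 mbar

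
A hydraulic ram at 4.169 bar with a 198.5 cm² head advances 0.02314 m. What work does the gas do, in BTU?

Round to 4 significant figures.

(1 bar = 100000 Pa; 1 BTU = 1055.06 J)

4.169 bar → 416900 Pa
198.5 cm² → 0.01985 m²
F = P × A = 416900 × 0.01985 = 8275.46 N
W = F × d = 8275.46 × 0.02314 = 191.494 J
In BTU: 191.494 / 1055.06 = 0.181501 BTU

0.1815 BTU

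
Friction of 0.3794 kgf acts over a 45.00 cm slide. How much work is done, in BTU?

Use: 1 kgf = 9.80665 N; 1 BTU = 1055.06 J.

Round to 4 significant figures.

0.001587 BTU

0.3794 kgf × 9.80665 → 3.72064 N
45.00 cm × 0.01 → 0.45 m
W = F × d = 3.72064 N × 0.45 m = 1.67429 J
1.67429 J ÷ (1055.06 J/BTU) = 0.00158691 BTU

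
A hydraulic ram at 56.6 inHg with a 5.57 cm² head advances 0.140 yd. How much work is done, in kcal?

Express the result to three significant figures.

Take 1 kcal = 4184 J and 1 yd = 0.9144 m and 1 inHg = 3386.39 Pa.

56.6 inHg → 191670 Pa
5.57 cm² → 5.57×10⁻⁴ m²
F = P × A = 191670 × 5.57×10⁻⁴ = 106.76 N
0.140 yd → 0.128016 m
W = F × d = 106.76 × 0.128016 = 13.667 J
In kcal: 13.667 / 4184 = 0.00326649 kcal

0.00327 kcal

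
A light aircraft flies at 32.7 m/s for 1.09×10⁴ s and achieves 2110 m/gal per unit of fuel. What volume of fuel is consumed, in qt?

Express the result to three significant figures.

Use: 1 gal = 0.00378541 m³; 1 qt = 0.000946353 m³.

676 qt

d = v × t = 32.7 × 10900 = 356430 m
2110 m/gal → 557403 m/m³
V = d / (distance per unit fuel) = 356430 / 557403 = 0.639448 m³
In qt: 0.639448 / 0.000946353 = 675.697 qt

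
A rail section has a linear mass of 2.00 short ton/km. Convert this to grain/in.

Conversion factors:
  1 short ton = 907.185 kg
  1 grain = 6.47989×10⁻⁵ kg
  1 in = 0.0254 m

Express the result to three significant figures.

2.00 short ton/km × 907.185 kg/short ton ÷ 1000 m/km = 1.81437 kg/m
1.81437 kg/m ÷ 6.47989×10⁻⁵ kg/grain × 0.0254 m/in = 711.2 grain/in

711 grain/in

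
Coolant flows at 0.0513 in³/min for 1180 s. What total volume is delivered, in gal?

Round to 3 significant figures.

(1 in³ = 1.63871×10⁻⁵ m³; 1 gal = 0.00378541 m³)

0.0513 in³/min → 1.4011×10⁻⁸ m³/s
V = Q × t = 1.4011×10⁻⁸ × 1180 = 1.6533×10⁻⁵ m³
In gal: 1.6533×10⁻⁵ / 0.00378541 = 0.00436756 gal

0.00437 gal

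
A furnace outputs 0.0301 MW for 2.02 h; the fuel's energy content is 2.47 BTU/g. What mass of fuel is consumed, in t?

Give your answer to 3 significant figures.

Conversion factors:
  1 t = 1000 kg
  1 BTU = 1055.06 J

0.0840 t

0.0301 MW → 30100 W
2.02 h → 7272 s
E = P × t = 30100 × 7272 = 2.18887×10⁸ J
2.47 BTU/g → 2.606×10⁶ J/kg
m = E / e_s = 2.18887×10⁸ / 2.606×10⁶ = 83.9935 kg
In t: 83.9935 / 1000 = 0.0839935 t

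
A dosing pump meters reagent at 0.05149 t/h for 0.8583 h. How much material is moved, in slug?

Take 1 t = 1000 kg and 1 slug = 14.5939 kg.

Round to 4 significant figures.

3.028 slug

0.05149 t/h → 0.0143028 kg/s
0.8583 h → 3089.88 s
m = ṁ × t = 0.0143028 × 3089.88 = 44.1939 kg
In slug: 44.1939 / 14.5939 = 3.02824 slug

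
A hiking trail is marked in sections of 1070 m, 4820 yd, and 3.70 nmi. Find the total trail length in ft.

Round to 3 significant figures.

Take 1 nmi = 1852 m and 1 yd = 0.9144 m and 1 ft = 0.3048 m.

4.05×10⁴ ft

1070 m (already m)
4820 yd × 0.9144 = 4407.41 m
3.70 nmi × 1852 = 6852.4 m
Total: 1070 + 4407.41 + 6852.4 = 12329.8 m
In ft: 12329.8 / 0.3048 = 40452.1 ft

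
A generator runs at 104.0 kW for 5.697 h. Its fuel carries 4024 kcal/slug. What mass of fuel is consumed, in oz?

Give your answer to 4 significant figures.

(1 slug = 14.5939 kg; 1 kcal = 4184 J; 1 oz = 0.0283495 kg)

6.522×10⁴ oz

104.0 kW → 104000 W
5.697 h → 20509.2 s
E = P × t = 104000 × 20509.2 = 2.13296×10⁹ J
4024 kcal/slug → 1.15366×10⁶ J/kg
m = E / e_s = 2.13296×10⁹ / 1.15366×10⁶ = 1848.86 kg
In oz: 1848.86 / 0.0283495 = 65216.7 oz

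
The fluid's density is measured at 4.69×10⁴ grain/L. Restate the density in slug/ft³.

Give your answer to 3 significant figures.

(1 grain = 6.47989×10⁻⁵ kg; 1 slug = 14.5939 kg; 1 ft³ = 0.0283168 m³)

4.69×10⁴ grain/L × 6.47989×10⁻⁵ kg/grain ÷ 0.001 m³/L = 3039.07 kg/m³
3039.07 kg/m³ ÷ 14.5939 kg/slug × 0.0283168 m³/ft³ = 5.89676 slug/ft³

5.90 slug/ft³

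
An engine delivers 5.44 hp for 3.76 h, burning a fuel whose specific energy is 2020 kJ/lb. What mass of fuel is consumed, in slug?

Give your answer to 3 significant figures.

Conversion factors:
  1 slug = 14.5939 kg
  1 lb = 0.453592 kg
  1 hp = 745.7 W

0.845 slug

5.44 hp → 4056.61 W
3.76 h → 13536 s
E = P × t = 4056.61 × 13536 = 5.49103×10⁷ J
2020 kJ/lb → 4.45334×10⁶ J/kg
m = E / e_s = 5.49103×10⁷ / 4.45334×10⁶ = 12.3301 kg
In slug: 12.3301 / 14.5939 = 0.84488 slug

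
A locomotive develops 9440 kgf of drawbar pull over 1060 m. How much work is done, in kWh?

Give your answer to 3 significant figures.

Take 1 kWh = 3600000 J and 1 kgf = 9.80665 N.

9440 kgf × 9.80665 = 92574.8 N
W = F × d = 92574.8 N × 1060 m = 9.81293×10⁷ J
9.81293×10⁷ J ÷ (3600000 J/kWh) = 27.2581 kWh

27.3 kWh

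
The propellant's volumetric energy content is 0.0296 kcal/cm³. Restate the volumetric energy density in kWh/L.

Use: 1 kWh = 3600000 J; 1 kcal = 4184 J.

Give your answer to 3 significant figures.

0.0344 kWh/L

0.0296 kcal/cm³ × 4184 J/kcal ÷ 10⁻⁶ m³/cm³ = 1.23846×10⁸ J/m³
1.23846×10⁸ J/m³ ÷ 3600000 J/kWh × 0.001 m³/L = 0.0344017 kWh/L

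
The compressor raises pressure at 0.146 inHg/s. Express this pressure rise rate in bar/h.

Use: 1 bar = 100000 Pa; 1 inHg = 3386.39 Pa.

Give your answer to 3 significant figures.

17.8 bar/h

0.146 inHg/s × 3386.39 Pa/inHg = 494.413 Pa/s
494.413 Pa/s ÷ 100000 Pa/bar × 3600 s/h = 17.7989 bar/h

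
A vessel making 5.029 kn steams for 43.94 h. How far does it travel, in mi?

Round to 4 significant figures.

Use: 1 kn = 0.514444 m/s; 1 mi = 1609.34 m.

5.029 kn × 0.514444 → 2.58714 m/s
43.94 h × 3600 → 158184 s
d = v × t = 2.58714 m/s × 158184 s = 409244 m
409244 m ÷ (1609.34 m/mi) = 254.293 mi

254.3 mi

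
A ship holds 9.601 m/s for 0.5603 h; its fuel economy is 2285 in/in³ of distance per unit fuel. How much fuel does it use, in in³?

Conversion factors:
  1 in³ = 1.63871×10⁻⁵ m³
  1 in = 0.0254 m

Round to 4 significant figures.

333.7 in³

0.5603 h → 2017.08 s
d = v × t = 9.601 × 2017.08 = 19366 m
2285 in/in³ → 3.54175×10⁶ m/m³
V = d / (distance per unit fuel) = 19366 / 3.54175×10⁶ = 0.00546792 m³
In in³: 0.00546792 / 1.63871×10⁻⁵ = 333.672 in³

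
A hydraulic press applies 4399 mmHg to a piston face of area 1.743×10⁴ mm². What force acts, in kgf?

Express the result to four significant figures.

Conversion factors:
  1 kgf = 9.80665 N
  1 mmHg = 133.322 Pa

1042 kgf

4399 mmHg × 133.322 = 586483 Pa
1.743×10⁴ mm² × 10⁻⁶ = 0.01743 m²
F = P × A = 586483 Pa × 0.01743 m² = 10222.4 N
10222.4 N ÷ (9.80665 N/kgf) = 1042.39 kgf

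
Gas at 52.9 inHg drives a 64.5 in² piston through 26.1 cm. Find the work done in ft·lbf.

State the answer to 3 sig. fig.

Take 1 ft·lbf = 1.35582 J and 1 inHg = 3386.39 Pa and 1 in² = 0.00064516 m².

1440 ft·lbf

52.9 inHg → 179140 Pa
64.5 in² → 0.0416128 m²
F = P × A = 179140 × 0.0416128 = 7454.52 N
26.1 cm → 0.261 m
W = F × d = 7454.52 × 0.261 = 1945.63 J
In ft·lbf: 1945.63 / 1.35582 = 1435.02 ft·lbf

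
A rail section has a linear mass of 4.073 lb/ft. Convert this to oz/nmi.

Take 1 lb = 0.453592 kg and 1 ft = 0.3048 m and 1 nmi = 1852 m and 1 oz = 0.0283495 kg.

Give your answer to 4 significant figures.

3.960×10⁵ oz/nmi

4.073 lb/ft × 0.453592 kg/lb ÷ 0.3048 m/ft = 6.06129 kg/m
6.06129 kg/m ÷ 0.0283495 kg/oz × 1852 m/nmi = 395969 oz/nmi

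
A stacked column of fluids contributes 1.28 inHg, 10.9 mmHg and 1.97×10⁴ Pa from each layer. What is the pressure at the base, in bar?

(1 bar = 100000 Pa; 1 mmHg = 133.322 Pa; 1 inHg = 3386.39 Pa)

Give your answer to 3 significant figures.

0.255 bar

1.28 inHg × 3386.39 = 4334.58 Pa
10.9 mmHg × 133.322 = 1453.21 Pa
1.97×10⁴ Pa (already Pa)
Combined: 4334.58 + 1453.21 + 19700 = 25487.8 Pa
In bar: 25487.8 / 100000 = 0.254878 bar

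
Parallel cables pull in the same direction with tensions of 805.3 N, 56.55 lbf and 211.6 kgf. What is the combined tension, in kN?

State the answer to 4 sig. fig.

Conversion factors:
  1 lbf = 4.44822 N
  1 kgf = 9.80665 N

3.132 kN

805.3 N (already N)
56.55 lbf × 4.44822 = 251.547 N
211.6 kgf × 9.80665 = 2075.09 N
Sum: 805.3 + 251.547 + 2075.09 = 3131.94 N
In kN: 3131.94 / 1000 = 3.13194 kN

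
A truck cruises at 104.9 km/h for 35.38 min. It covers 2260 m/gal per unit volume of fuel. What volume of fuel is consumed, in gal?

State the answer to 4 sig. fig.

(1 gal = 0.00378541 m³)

27.37 gal

104.9 km/h → 29.1389 m/s
35.38 min → 2122.8 s
d = v × t = 29.1389 × 2122.8 = 61856.1 m
2260 m/gal → 597029 m/m³
V = d / (distance per unit fuel) = 61856.1 / 597029 = 0.103607 m³
In gal: 0.103607 / 0.00378541 = 27.3701 gal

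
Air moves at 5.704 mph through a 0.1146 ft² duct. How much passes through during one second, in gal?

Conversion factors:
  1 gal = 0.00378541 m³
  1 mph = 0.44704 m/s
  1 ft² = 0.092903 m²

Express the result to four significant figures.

7.172 gal

5.704 mph × 0.44704 → 2.54992 m/s
0.1146 ft² × 0.092903 → 0.0106467 m²
V = v × A × t = 2.54992 m/s × 0.0106467 m² × 1 s = 0.0271482 m³
0.0271482 m³ ÷ (0.00378541 m³/gal) = 7.1718 gal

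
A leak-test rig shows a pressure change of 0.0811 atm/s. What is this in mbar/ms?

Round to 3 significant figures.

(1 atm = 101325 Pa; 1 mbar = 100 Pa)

0.0811 atm/s × 101325 Pa/atm = 8217.46 Pa/s
8217.46 Pa/s ÷ 100 Pa/mbar × 0.001 s/ms = 0.0821746 mbar/ms

0.0822 mbar/ms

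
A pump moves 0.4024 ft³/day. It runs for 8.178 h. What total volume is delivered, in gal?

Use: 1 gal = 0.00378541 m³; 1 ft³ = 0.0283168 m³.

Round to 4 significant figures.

0.4024 ft³/day → 1.31883×10⁻⁷ m³/s
8.178 h → 29440.8 s
V = Q × t = 1.31883×10⁻⁷ × 29440.8 = 0.00388274 m³
In gal: 0.00388274 / 0.00378541 = 1.02571 gal

1.026 gal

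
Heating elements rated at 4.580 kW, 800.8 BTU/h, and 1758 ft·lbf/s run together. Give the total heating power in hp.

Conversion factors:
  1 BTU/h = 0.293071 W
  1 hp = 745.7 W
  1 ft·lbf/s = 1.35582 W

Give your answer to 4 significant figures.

9.653 hp

4.580 kW × 1000 = 4580 W
800.8 BTU/h × 0.293071 = 234.691 W
1758 ft·lbf/s × 1.35582 = 2383.53 W
Total: 4580 + 234.691 + 2383.53 = 7198.22 W
In hp: 7198.22 / 745.7 = 9.65297 hp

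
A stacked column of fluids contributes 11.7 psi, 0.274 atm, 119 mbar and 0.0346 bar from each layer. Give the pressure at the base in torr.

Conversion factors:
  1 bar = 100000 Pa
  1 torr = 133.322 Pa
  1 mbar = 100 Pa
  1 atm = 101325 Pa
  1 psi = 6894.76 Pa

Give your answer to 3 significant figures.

929 torr

11.7 psi × 6894.76 = 80668.7 Pa
0.274 atm × 101325 = 27763 Pa
119 mbar × 100 = 11900 Pa
0.0346 bar × 100000 = 3460 Pa
Sum: 80668.7 + 27763 + 11900 + 3460 = 123792 Pa
In torr: 123792 / 133.322 = 928.519 torr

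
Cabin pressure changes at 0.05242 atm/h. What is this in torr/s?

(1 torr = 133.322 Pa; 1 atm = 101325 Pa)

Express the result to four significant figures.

0.01107 torr/s

0.05242 atm/h × 101325 Pa/atm ÷ 3600 s/h = 1.4754 Pa/s
1.4754 Pa/s ÷ 133.322 Pa/torr = 0.0110664 torr/s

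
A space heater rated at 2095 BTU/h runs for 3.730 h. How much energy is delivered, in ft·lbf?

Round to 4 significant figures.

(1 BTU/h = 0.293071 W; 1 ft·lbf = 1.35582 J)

2095 BTU/h × 0.293071 → 613.984 W
3.730 h × 3600 → 13428 s
E = P × t = 613.984 W × 13428 s = 8.24458×10⁶ J
8.24458×10⁶ J ÷ (1.35582 J/ft·lbf) = 6.08088×10⁶ ft·lbf

6.081×10⁶ ft·lbf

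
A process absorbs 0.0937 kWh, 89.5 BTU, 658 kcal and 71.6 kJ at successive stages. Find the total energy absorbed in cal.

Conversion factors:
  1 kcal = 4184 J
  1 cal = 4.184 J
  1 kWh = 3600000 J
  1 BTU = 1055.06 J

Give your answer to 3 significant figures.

0.0937 kWh × 3600000 = 337320 J
89.5 BTU × 1055.06 = 94427.9 J
658 kcal × 4184 = 2.75307×10⁶ J
71.6 kJ × 1000 = 71600 J
Combined: 337320 + 94427.9 + 2.75307×10⁶ + 71600 = 3.25642×10⁶ J
In cal: 3.25642×10⁶ / 4.184 = 778303 cal

7.78×10⁵ cal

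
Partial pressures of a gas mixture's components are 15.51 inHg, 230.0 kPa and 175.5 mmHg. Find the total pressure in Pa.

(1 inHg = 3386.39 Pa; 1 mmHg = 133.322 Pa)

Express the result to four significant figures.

3.059×10⁵ Pa

15.51 inHg × 3386.39 → 52522.9 Pa
230.0 kPa × 1000 → 230000 Pa
175.5 mmHg × 133.322 → 23398 Pa
Total: 52522.9 + 230000 + 23398 = 305921 Pa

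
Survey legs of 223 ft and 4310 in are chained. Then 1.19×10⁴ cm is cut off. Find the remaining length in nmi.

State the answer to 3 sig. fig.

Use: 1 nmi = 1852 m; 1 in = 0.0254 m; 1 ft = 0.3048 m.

0.0316 nmi

223 ft × 0.3048 = 67.9704 m
4310 in × 0.0254 = 109.474 m
1.19×10⁴ cm × 0.01 = 119 m
Net: 67.9704 + 109.474 − 119 = 58.4444 m
In nmi: 58.4444 / 1852 = 0.0315575 nmi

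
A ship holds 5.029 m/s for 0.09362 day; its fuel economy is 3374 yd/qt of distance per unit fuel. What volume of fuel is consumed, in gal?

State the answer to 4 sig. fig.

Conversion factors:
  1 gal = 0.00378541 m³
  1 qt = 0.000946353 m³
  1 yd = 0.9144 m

3.296 gal

0.09362 day → 8088.77 s
d = v × t = 5.029 × 8088.77 = 40678.4 m
3374 yd/qt → 3.26008×10⁶ m/m³
V = d / (distance per unit fuel) = 40678.4 / 3.26008×10⁶ = 0.0124777 m³
In gal: 0.0124777 / 0.00378541 = 3.29626 gal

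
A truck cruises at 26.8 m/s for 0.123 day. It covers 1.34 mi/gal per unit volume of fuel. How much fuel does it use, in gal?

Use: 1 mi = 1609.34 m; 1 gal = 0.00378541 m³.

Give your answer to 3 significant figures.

0.123 day → 10627.2 s
d = v × t = 26.8 × 10627.2 = 284809 m
1.34 mi/gal → 569691 m/m³
V = d / (distance per unit fuel) = 284809 / 569691 = 0.499936 m³
In gal: 0.499936 / 0.00378541 = 132.069 gal

132 gal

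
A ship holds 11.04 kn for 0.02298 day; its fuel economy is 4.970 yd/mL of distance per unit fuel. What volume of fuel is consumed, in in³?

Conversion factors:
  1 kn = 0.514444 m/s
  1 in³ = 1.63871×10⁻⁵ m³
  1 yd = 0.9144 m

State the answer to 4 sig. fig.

151.4 in³

11.04 kn → 5.67946 m/s
0.02298 day → 1985.47 s
d = v × t = 5.67946 × 1985.47 = 11276.4 m
4.970 yd/mL → 4.54457×10⁶ m/m³
V = d / (distance per unit fuel) = 11276.4 / 4.54457×10⁶ = 0.00248129 m³
In in³: 0.00248129 / 1.63871×10⁻⁵ = 151.417 in³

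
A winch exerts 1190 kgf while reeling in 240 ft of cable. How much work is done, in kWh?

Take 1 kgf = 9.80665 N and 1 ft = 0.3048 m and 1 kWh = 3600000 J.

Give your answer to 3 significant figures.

0.237 kWh

1190 kgf × 9.80665 → 11669.9 N
240 ft × 0.3048 → 73.152 m
W = F × d = 11669.9 N × 73.152 m = 853677 J
853677 J ÷ (3600000 J/kWh) = 0.237132 kWh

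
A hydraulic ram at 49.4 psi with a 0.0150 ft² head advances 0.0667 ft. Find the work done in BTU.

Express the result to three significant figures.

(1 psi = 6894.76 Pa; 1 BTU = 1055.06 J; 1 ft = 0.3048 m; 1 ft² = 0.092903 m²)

49.4 psi → 340601 Pa
0.0150 ft² → 0.00139354 m²
F = P × A = 340601 × 0.00139354 = 474.641 N
0.0667 ft → 0.0203302 m
W = F × d = 474.641 × 0.0203302 = 9.64955 J
In BTU: 9.64955 / 1055.06 = 0.00914597 BTU

0.00915 BTU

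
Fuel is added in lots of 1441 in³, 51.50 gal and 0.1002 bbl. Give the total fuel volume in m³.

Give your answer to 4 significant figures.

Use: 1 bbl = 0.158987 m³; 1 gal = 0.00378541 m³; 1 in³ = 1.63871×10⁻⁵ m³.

1441 in³ × 1.63871×10⁻⁵ → 0.0236138 m³
51.50 gal × 0.00378541 → 0.194949 m³
0.1002 bbl × 0.158987 → 0.0159305 m³
Sum: 0.0236138 + 0.194949 + 0.0159305 = 0.234493 m³

0.2345 m³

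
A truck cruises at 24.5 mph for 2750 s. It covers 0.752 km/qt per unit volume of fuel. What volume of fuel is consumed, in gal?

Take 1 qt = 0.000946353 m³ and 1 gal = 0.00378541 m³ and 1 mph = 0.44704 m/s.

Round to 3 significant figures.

10.0 gal

24.5 mph → 10.9525 m/s
d = v × t = 10.9525 × 2750 = 30119.4 m
0.752 km/qt → 794629 m/m³
V = d / (distance per unit fuel) = 30119.4 / 794629 = 0.0379037 m³
In gal: 0.0379037 / 0.00378541 = 10.0131 gal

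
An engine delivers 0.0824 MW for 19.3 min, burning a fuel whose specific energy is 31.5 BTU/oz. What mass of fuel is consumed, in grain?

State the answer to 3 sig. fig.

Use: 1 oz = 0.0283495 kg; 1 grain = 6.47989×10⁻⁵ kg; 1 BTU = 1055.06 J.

1.26×10⁶ grain

0.0824 MW → 82400 W
19.3 min → 1158 s
E = P × t = 82400 × 1158 = 9.54192×10⁷ J
31.5 BTU/oz → 1.17231×10⁶ J/kg
m = E / e_s = 9.54192×10⁷ / 1.17231×10⁶ = 81.3942 kg
In grain: 81.3942 / 6.47989×10⁻⁵ = 1.2561×10⁶ grain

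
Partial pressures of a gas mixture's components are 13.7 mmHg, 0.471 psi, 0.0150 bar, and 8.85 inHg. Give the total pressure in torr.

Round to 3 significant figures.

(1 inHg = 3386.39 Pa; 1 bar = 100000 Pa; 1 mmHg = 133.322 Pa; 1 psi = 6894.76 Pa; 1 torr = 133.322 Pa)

13.7 mmHg × 133.322 → 1826.51 Pa
0.471 psi × 6894.76 → 3247.43 Pa
0.0150 bar × 100000 → 1500 Pa
8.85 inHg × 3386.39 → 29969.6 Pa
Combined: 1826.51 + 3247.43 + 1500 + 29969.6 = 36543.5 Pa
In torr: 36543.5 / 133.322 = 274.1 torr

274 torr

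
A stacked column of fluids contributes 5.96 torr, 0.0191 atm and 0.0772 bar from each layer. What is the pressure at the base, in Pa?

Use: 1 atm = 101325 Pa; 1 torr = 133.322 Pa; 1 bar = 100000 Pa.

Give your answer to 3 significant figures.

5.96 torr × 133.322 = 794.599 Pa
0.0191 atm × 101325 = 1935.31 Pa
0.0772 bar × 100000 = 7720 Pa
Total: 794.599 + 1935.31 + 7720 = 10449.9 Pa

1.04×10⁴ Pa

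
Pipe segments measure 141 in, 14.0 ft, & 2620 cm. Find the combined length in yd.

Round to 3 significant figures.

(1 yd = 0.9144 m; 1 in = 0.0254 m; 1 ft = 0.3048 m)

37.2 yd

141 in × 0.0254 = 3.5814 m
14.0 ft × 0.3048 = 4.2672 m
2620 cm × 0.01 = 26.2 m
Total: 3.5814 + 4.2672 + 26.2 = 34.0486 m
In yd: 34.0486 / 0.9144 = 37.236 yd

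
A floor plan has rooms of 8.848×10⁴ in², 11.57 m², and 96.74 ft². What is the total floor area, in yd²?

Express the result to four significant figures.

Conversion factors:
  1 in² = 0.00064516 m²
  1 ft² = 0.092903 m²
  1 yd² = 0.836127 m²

8.848×10⁴ in² × 0.00064516 = 57.0838 m²
11.57 m² (already m²)
96.74 ft² × 0.092903 = 8.98744 m²
Total: 57.0838 + 11.57 + 8.98744 = 77.6412 m²
In yd²: 77.6412 / 0.836127 = 92.8581 yd²

92.86 yd²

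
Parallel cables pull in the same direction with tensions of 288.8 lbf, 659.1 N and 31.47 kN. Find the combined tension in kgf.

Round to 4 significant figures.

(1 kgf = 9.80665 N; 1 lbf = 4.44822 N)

288.8 lbf × 4.44822 → 1284.65 N
659.1 N (already N)
31.47 kN × 1000 → 31470 N
Combined: 1284.65 + 659.1 + 31470 = 33413.8 N
In kgf: 33413.8 / 9.80665 = 3407.26 kgf

3407 kgf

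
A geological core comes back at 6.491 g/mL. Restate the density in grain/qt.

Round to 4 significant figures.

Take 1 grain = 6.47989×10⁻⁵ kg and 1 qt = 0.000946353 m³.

9.480×10⁴ grain/qt

6.491 g/mL × 0.001 kg/g ÷ 10⁻⁶ m³/mL = 6491 kg/m³
6491 kg/m³ ÷ 6.47989×10⁻⁵ kg/grain × 0.000946353 m³/qt = 94797.6 grain/qt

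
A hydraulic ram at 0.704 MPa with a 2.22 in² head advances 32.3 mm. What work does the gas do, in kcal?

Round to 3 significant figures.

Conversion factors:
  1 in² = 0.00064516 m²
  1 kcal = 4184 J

0.00778 kcal

0.704 MPa → 704000 Pa
2.22 in² → 0.00143226 m²
F = P × A = 704000 × 0.00143226 = 1008.31 N
32.3 mm → 0.0323 m
W = F × d = 1008.31 × 0.0323 = 32.5684 J
In kcal: 32.5684 / 4184 = 0.00778403 kcal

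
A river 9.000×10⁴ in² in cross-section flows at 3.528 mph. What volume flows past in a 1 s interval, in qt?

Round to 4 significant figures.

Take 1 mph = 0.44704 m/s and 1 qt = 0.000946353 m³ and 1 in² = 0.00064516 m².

3.528 mph × 0.44704 → 1.57716 m/s
9.000×10⁴ in² × 0.00064516 → 58.0644 m²
V = v × A × t = 1.57716 m/s × 58.0644 m² × 1 s = 91.5768 m³
91.5768 m³ ÷ (0.000946353 m³/qt) = 96768.1 qt

9.677×10⁴ qt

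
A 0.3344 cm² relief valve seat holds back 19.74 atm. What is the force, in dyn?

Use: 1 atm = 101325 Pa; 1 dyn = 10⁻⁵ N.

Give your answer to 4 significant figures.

19.74 atm × 101325 → 2.00016×10⁶ Pa
0.3344 cm² × 0.0001 → 3.344×10⁻⁵ m²
F = P × A = 2.00016×10⁶ Pa × 3.344×10⁻⁵ m² = 66.8854 N
66.8854 N ÷ (10⁻⁵ N/dyn) = 6.68854×10⁶ dyn

6.689×10⁶ dyn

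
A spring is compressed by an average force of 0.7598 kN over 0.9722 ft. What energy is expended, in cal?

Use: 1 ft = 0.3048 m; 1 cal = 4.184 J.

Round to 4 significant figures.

53.81 cal

0.7598 kN × 1000 = 759.8 N
0.9722 ft × 0.3048 = 0.296327 m
W = F × d = 759.8 N × 0.296327 m = 225.149 J
225.149 J ÷ (4.184 J/cal) = 53.8119 cal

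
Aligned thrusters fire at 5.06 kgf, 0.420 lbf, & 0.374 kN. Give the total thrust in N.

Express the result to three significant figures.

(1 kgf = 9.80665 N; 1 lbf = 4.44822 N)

5.06 kgf × 9.80665 = 49.6216 N
0.420 lbf × 4.44822 = 1.86825 N
0.374 kN × 1000 = 374 N
Combined: 49.6216 + 1.86825 + 374 = 425.49 N

425 N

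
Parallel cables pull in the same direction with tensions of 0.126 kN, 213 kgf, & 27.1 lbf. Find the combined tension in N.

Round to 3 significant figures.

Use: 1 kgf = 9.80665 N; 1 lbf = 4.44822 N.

0.126 kN × 1000 = 126 N
213 kgf × 9.80665 = 2088.82 N
27.1 lbf × 4.44822 = 120.547 N
Combined: 126 + 2088.82 + 120.547 = 2335.37 N

2340 N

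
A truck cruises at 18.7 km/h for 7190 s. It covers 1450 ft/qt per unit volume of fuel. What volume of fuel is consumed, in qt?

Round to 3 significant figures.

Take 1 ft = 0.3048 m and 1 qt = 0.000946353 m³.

18.7 km/h → 5.19444 m/s
d = v × t = 5.19444 × 7190 = 37348 m
1450 ft/qt → 467014 m/m³
V = d / (distance per unit fuel) = 37348 / 467014 = 0.0799719 m³
In qt: 0.0799719 / 0.000946353 = 84.5054 qt

84.5 qt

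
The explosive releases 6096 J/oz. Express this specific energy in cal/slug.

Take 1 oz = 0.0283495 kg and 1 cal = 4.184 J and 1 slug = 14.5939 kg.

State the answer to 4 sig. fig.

7.500×10⁵ cal/slug

6096 J/oz ÷ 0.0283495 kg/oz = 215030 J/kg
215030 J/kg ÷ 4.184 J/cal × 14.5939 kg/slug = 750030 cal/slug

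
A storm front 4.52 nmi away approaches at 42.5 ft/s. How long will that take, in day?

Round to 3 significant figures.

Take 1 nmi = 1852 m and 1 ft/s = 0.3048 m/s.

4.52 nmi × 1852 = 8371.04 m
42.5 ft/s × 0.3048 = 12.954 m/s
t = d / v = 8371.04 m / 12.954 m/s = 646.213 s
646.213 s ÷ (86400 s/day) = 0.00747932 day

0.00748 day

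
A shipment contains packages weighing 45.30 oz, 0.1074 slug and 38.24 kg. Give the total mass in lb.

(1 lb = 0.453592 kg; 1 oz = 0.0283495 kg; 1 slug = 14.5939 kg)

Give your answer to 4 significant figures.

90.59 lb

45.30 oz × 0.0283495 = 1.28423 kg
0.1074 slug × 14.5939 = 1.56738 kg
38.24 kg (already kg)
Total: 1.28423 + 1.56738 + 38.24 = 41.0916 kg
In lb: 41.0916 / 0.453592 = 90.5915 lb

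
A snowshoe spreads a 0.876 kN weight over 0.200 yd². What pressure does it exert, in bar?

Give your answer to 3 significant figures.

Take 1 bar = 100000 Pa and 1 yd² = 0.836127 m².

0.0524 bar

0.876 kN × 1000 = 876 N
0.200 yd² × 0.836127 = 0.167225 m²
P = F / A = 876 N / 0.167225 m² = 5238.45 Pa
5238.45 Pa ÷ (100000 Pa/bar) = 0.0523845 bar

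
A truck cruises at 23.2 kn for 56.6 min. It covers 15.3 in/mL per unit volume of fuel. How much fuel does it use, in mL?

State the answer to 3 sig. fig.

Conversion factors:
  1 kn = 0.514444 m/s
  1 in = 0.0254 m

1.04×10⁵ mL

23.2 kn → 11.9351 m/s
56.6 min → 3396 s
d = v × t = 11.9351 × 3396 = 40531.6 m
15.3 in/mL → 388620 m/m³
V = d / (distance per unit fuel) = 40531.6 / 388620 = 0.104296 m³
In mL: 0.104296 / 10⁻⁶ = 104296 mL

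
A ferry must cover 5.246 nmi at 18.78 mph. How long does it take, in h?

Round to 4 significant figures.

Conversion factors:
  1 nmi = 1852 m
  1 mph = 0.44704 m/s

5.246 nmi × 1852 = 9715.59 m
18.78 mph × 0.44704 = 8.39541 m/s
t = d / v = 9715.59 m / 8.39541 m/s = 1157.25 s
1157.25 s ÷ (3600 s/h) = 0.321458 h

0.3215 h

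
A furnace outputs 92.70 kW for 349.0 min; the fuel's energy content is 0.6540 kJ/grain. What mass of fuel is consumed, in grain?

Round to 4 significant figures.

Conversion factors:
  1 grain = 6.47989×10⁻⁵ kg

2.968×10⁶ grain

92.70 kW → 92700 W
349.0 min → 20940 s
E = P × t = 92700 × 20940 = 1.94114×10⁹ J
0.6540 kJ/grain → 1.00928×10⁷ J/kg
m = E / e_s = 1.94114×10⁹ / 1.00928×10⁷ = 192.329 kg
In grain: 192.329 / 6.47989×10⁻⁵ = 2.96809×10⁶ grain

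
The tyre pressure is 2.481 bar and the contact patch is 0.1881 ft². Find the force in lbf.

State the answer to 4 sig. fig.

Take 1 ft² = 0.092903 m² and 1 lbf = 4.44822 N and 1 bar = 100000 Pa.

2.481 bar × 100000 = 248100 Pa
0.1881 ft² × 0.092903 = 0.0174751 m²
F = P × A = 248100 Pa × 0.0174751 m² = 4335.57 N
4335.57 N ÷ (4.44822 N/lbf) = 974.675 lbf

974.7 lbf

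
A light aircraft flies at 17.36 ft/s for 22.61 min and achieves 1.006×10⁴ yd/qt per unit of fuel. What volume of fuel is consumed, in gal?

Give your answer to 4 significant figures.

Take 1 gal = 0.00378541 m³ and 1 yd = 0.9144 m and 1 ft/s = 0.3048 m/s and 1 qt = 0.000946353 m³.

0.1951 gal

17.36 ft/s → 5.29133 m/s
22.61 min → 1356.6 s
d = v × t = 5.29133 × 1356.6 = 7178.22 m
1.006×10⁴ yd/qt → 9.72033×10⁶ m/m³
V = d / (distance per unit fuel) = 7178.22 / 9.72033×10⁶ = 7.38475×10⁻⁴ m³
In gal: 7.38475×10⁻⁴ / 0.00378541 = 0.195085 gal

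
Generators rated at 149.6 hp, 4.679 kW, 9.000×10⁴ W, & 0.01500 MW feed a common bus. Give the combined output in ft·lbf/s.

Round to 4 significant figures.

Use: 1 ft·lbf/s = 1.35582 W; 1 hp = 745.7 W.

149.6 hp × 745.7 → 111557 W
4.679 kW × 1000 → 4679 W
9.000×10⁴ W (already W)
0.01500 MW × 1000000 → 15000 W
Sum: 111557 + 4679 + 90000 + 15000 = 221236 W
In ft·lbf/s: 221236 / 1.35582 = 163175 ft·lbf/s

1.632×10⁵ ft·lbf/s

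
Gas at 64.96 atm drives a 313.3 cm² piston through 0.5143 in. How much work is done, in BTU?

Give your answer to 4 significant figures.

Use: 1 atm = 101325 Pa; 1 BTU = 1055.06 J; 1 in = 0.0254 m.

64.96 atm → 6.58207×10⁶ Pa
313.3 cm² → 0.03133 m²
F = P × A = 6.58207×10⁶ × 0.03133 = 206216 N
0.5143 in → 0.0130632 m
W = F × d = 206216 × 0.0130632 = 2693.84 J
In BTU: 2693.84 / 1055.06 = 2.55326 BTU

2.553 BTU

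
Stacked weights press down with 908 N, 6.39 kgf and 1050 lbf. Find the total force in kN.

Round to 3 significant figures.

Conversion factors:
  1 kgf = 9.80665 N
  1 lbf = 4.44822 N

5.64 kN

908 N (already N)
6.39 kgf × 9.80665 = 62.6645 N
1050 lbf × 4.44822 = 4670.63 N
Sum: 908 + 62.6645 + 4670.63 = 5641.29 N
In kN: 5641.29 / 1000 = 5.64129 kN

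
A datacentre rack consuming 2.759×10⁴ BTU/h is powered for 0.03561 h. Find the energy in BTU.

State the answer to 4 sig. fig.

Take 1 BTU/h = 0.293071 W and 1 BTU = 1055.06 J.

2.759×10⁴ BTU/h × 0.293071 = 8085.83 W
0.03561 h × 3600 = 128.196 s
E = P × t = 8085.83 W × 128.196 s = 1.03657×10⁶ J
1.03657×10⁶ J ÷ (1055.06 J/BTU) = 982.475 BTU

982.5 BTU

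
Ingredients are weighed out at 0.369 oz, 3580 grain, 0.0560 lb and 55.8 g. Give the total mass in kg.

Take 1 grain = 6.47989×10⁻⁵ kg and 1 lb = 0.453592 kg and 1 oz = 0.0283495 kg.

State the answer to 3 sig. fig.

0.324 kg

0.369 oz × 0.0283495 = 0.010461 kg
3580 grain × 6.47989×10⁻⁵ = 0.23198 kg
0.0560 lb × 0.453592 = 0.0254012 kg
55.8 g × 0.001 = 0.0558 kg
Sum: 0.010461 + 0.23198 + 0.0254012 + 0.0558 = 0.323642 kg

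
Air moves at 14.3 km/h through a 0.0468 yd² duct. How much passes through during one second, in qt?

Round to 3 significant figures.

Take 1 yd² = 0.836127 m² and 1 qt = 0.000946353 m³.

14.3 km/h × (1/3.6) = 3.97222 m/s
0.0468 yd² × 0.836127 = 0.0391307 m²
V = v × A × t = 3.97222 m/s × 0.0391307 m² × 1 s = 0.155436 m³
0.155436 m³ ÷ (0.000946353 m³/qt) = 164.247 qt

164 qt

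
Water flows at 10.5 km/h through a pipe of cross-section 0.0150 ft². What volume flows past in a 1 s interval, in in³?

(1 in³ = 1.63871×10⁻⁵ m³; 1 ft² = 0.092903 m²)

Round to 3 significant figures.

248 in³

10.5 km/h × (1/3.6) → 2.91667 m/s
0.0150 ft² × 0.092903 → 0.00139354 m²
V = v × A × t = 2.91667 m/s × 0.00139354 m² × 1 s = 0.0040645 m³
0.0040645 m³ ÷ (1.63871×10⁻⁵ m³/in³) = 248.03 in³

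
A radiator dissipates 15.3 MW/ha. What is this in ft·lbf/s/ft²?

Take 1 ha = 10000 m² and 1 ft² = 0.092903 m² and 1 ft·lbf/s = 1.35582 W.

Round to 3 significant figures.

105 ft·lbf/s/ft²

15.3 MW/ha × 1000000 W/MW ÷ 10000 m²/ha = 1530 W/m²
1530 W/m² ÷ 1.35582 W/ft·lbf/s × 0.092903 m²/ft² = 104.838 ft·lbf/s/ft²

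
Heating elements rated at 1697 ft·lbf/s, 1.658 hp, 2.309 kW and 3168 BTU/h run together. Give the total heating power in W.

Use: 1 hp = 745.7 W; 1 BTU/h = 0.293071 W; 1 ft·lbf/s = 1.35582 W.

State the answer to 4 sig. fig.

6775 W

1697 ft·lbf/s × 1.35582 → 2300.83 W
1.658 hp × 745.7 → 1236.37 W
2.309 kW × 1000 → 2309 W
3168 BTU/h × 0.293071 → 928.449 W
Combined: 2300.83 + 1236.37 + 2309 + 928.449 = 6774.65 W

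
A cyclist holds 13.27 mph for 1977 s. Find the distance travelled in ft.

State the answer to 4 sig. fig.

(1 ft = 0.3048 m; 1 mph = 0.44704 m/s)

3.848×10⁴ ft

13.27 mph × 0.44704 = 5.93222 m/s
d = v × t = 5.93222 m/s × 1977 s = 11728 m
11728 m ÷ (0.3048 m/ft) = 38477.7 ft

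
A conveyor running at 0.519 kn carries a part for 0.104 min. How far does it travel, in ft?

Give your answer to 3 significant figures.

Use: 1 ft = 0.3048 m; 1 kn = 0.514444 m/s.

0.519 kn × 0.514444 → 0.266996 m/s
0.104 min × 60 → 6.24 s
d = v × t = 0.266996 m/s × 6.24 s = 1.66606 m
1.66606 m ÷ (0.3048 m/ft) = 5.46608 ft

5.47 ft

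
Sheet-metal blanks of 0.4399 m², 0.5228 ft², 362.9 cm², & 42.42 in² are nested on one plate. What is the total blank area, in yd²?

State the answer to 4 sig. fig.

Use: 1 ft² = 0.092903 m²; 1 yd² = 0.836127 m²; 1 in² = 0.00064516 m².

0.4399 m² (already m²)
0.5228 ft² × 0.092903 = 0.0485697 m²
362.9 cm² × 0.0001 = 0.03629 m²
42.42 in² × 0.00064516 = 0.0273677 m²
Combined: 0.4399 + 0.0485697 + 0.03629 + 0.0273677 = 0.552127 m²
In yd²: 0.552127 / 0.836127 = 0.660339 yd²

0.6603 yd²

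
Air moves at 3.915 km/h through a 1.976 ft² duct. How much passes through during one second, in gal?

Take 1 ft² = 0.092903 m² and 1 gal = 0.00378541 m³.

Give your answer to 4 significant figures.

52.74 gal

3.915 km/h × (1/3.6) = 1.0875 m/s
1.976 ft² × 0.092903 = 0.183576 m²
V = v × A × t = 1.0875 m/s × 0.183576 m² × 1 s = 0.199639 m³
0.199639 m³ ÷ (0.00378541 m³/gal) = 52.7391 gal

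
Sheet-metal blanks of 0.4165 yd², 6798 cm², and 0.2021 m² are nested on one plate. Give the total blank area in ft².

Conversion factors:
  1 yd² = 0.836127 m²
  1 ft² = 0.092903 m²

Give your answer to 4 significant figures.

13.24 ft²

0.4165 yd² × 0.836127 = 0.348247 m²
6798 cm² × 0.0001 = 0.6798 m²
0.2021 m² (already m²)
Combined: 0.348247 + 0.6798 + 0.2021 = 1.23015 m²
In ft²: 1.23015 / 0.092903 = 13.2412 ft²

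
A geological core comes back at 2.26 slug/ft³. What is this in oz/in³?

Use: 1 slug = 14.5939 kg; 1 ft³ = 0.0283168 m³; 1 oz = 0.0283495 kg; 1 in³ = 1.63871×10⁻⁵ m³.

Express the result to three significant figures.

0.673 oz/in³

2.26 slug/ft³ × 14.5939 kg/slug ÷ 0.0283168 m³/ft³ = 1164.76 kg/m³
1164.76 kg/m³ ÷ 0.0283495 kg/oz × 1.63871×10⁻⁵ m³/in³ = 0.673276 oz/in³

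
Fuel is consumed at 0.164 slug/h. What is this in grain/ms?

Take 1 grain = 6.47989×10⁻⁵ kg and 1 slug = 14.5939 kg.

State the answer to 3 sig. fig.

0.164 slug/h × 14.5939 kg/slug ÷ 3600 s/h = 6.64833×10⁻⁴ kg/s
6.64833×10⁻⁴ kg/s ÷ 6.47989×10⁻⁵ kg/grain × 0.001 s/ms = 0.0102599 grain/ms

0.0103 grain/ms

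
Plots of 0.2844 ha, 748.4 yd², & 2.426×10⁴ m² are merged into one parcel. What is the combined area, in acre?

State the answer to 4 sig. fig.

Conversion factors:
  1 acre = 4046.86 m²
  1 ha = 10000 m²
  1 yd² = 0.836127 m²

0.2844 ha × 10000 → 2844 m²
748.4 yd² × 0.836127 → 625.757 m²
2.426×10⁴ m² (already m²)
Combined: 2844 + 625.757 + 24260 = 27729.8 m²
In acre: 27729.8 / 4046.86 = 6.85218 acre

6.852 acre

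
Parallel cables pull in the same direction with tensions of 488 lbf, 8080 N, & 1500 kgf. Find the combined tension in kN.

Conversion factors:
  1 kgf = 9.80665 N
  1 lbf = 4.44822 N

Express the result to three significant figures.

488 lbf × 4.44822 = 2170.73 N
8080 N (already N)
1500 kgf × 9.80665 = 14710 N
Total: 2170.73 + 8080 + 14710 = 24960.7 N
In kN: 24960.7 / 1000 = 24.9607 kN

25.0 kN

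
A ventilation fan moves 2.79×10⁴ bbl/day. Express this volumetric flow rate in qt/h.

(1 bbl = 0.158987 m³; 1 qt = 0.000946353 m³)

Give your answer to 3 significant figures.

2.79×10⁴ bbl/day × 0.158987 m³/bbl ÷ 86400 s/day = 0.0513396 m³/s
0.0513396 m³/s ÷ 0.000946353 m³/qt × 3600 s/h = 195300 qt/h

1.95×10⁵ qt/h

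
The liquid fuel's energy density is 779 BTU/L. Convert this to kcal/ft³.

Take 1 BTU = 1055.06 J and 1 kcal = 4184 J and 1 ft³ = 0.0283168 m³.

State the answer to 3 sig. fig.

5560 kcal/ft³

779 BTU/L × 1055.06 J/BTU ÷ 0.001 m³/L = 8.21892×10⁸ J/m³
8.21892×10⁸ J/m³ ÷ 4184 J/kcal × 0.0283168 m³/ft³ = 5562.46 kcal/ft³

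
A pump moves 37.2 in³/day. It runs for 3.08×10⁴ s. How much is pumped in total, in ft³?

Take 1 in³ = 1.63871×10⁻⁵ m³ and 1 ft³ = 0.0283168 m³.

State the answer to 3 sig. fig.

37.2 in³/day → 7.05556×10⁻⁹ m³/s
V = Q × t = 7.05556×10⁻⁹ × 30800 = 2.17311×10⁻⁴ m³
In ft³: 2.17311×10⁻⁴ / 0.0283168 = 0.00767428 ft³

0.00767 ft³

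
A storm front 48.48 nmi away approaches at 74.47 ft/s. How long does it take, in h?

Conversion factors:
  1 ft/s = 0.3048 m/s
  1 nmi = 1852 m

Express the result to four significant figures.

48.48 nmi × 1852 = 89785 m
74.47 ft/s × 0.3048 = 22.6985 m/s
t = d / v = 89785 m / 22.6985 m/s = 3955.55 s
3955.55 s ÷ (3600 s/h) = 1.09876 h

1.099 h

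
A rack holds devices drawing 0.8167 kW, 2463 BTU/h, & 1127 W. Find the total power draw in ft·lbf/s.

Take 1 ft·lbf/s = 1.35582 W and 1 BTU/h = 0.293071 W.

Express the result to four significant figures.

1966 ft·lbf/s

0.8167 kW × 1000 → 816.7 W
2463 BTU/h × 0.293071 → 721.834 W
1127 W (already W)
Sum: 816.7 + 721.834 + 1127 = 2665.53 W
In ft·lbf/s: 2665.53 / 1.35582 = 1965.99 ft·lbf/s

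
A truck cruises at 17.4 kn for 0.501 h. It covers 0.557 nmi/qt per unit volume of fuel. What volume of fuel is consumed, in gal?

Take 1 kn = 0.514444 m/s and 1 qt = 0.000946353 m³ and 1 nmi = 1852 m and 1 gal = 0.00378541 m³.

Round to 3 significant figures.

3.91 gal

17.4 kn → 8.95133 m/s
0.501 h → 1803.6 s
d = v × t = 8.95133 × 1803.6 = 16144.6 m
0.557 nmi/qt → 1.09004×10⁶ m/m³
V = d / (distance per unit fuel) = 16144.6 / 1.09004×10⁶ = 0.014811 m³
In gal: 0.014811 / 0.00378541 = 3.91265 gal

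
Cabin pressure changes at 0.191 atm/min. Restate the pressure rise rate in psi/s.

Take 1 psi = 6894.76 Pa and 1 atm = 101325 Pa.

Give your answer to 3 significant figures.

0.0468 psi/s

0.191 atm/min × 101325 Pa/atm ÷ 60 s/min = 322.551 Pa/s
322.551 Pa/s ÷ 6894.76 Pa/psi = 0.046782 psi/s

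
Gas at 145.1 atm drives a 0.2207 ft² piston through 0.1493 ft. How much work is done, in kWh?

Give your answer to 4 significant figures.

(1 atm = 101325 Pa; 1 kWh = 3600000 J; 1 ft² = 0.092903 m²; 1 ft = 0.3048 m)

145.1 atm → 1.47023×10⁷ Pa
0.2207 ft² → 0.0205037 m²
F = P × A = 1.47023×10⁷ × 0.0205037 = 301452 N
0.1493 ft → 0.0455066 m
W = F × d = 301452 × 0.0455066 = 13718.1 J
In kWh: 13718.1 / 3600000 = 0.00381058 kWh

0.003811 kWh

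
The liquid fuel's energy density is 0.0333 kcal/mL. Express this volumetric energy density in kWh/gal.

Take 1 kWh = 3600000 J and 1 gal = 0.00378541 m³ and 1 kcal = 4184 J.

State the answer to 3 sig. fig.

0.147 kWh/gal

0.0333 kcal/mL × 4184 J/kcal ÷ 10⁻⁶ m³/mL = 1.39327×10⁸ J/m³
1.39327×10⁸ J/m³ ÷ 3600000 J/kWh × 0.00378541 m³/gal = 0.146503 kWh/gal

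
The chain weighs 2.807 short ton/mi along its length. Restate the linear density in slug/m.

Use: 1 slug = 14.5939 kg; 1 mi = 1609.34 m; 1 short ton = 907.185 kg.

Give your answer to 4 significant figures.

2.807 short ton/mi × 907.185 kg/short ton ÷ 1609.34 m/mi = 1.58231 kg/m
1.58231 kg/m ÷ 14.5939 kg/slug = 0.108423 slug/m

0.1084 slug/m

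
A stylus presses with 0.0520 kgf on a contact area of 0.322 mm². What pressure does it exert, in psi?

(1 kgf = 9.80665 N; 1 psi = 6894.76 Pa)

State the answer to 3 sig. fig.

230 psi

0.0520 kgf × 9.80665 → 0.509946 N
0.322 mm² × 10⁻⁶ → 3.22×10⁻⁷ m²
P = F / A = 0.509946 N / 3.22×10⁻⁷ m² = 1.58368×10⁶ Pa
1.58368×10⁶ Pa ÷ (6894.76 Pa/psi) = 229.693 psi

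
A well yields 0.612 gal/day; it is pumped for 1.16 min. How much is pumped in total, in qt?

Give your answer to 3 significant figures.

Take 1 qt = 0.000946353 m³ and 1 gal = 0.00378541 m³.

0.00197 qt

0.612 gal/day → 2.68133×10⁻⁸ m³/s
1.16 min → 69.6 s
V = Q × t = 2.68133×10⁻⁸ × 69.6 = 1.86621×10⁻⁶ m³
In qt: 1.86621×10⁻⁶ / 0.000946353 = 0.001972 qt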